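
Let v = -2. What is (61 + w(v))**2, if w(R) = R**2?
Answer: 4225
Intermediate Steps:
(61 + w(v))**2 = (61 + (-2)**2)**2 = (61 + 4)**2 = 65**2 = 4225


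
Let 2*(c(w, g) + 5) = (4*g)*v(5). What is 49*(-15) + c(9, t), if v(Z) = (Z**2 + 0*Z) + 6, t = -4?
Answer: -988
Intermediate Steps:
v(Z) = 6 + Z**2 (v(Z) = (Z**2 + 0) + 6 = Z**2 + 6 = 6 + Z**2)
c(w, g) = -5 + 62*g (c(w, g) = -5 + ((4*g)*(6 + 5**2))/2 = -5 + ((4*g)*(6 + 25))/2 = -5 + ((4*g)*31)/2 = -5 + (124*g)/2 = -5 + 62*g)
49*(-15) + c(9, t) = 49*(-15) + (-5 + 62*(-4)) = -735 + (-5 - 248) = -735 - 253 = -988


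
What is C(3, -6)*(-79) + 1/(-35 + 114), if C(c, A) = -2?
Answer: 12483/79 ≈ 158.01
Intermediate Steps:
C(3, -6)*(-79) + 1/(-35 + 114) = -2*(-79) + 1/(-35 + 114) = 158 + 1/79 = 12483/79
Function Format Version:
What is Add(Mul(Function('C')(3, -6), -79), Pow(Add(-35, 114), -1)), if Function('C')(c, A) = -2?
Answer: Rational(12483, 79) ≈ 158.01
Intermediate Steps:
Add(Mul(Function('C')(3, -6), -79), Pow(Add(-35, 114), -1)) = Add(Mul(-2, -79), Pow(Add(-35, 114), -1)) = Add(158, Pow(79, -1)) = Add(158, Rational(1, 79)) = Rational(12483, 79)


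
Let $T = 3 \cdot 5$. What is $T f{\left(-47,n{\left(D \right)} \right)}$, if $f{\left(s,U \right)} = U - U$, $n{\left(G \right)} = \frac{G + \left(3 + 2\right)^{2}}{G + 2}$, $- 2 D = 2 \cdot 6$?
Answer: $0$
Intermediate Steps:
$D = -6$ ($D = - \frac{2 \cdot 6}{2} = \left(- \frac{1}{2}\right) 12 = -6$)
$n{\left(G \right)} = \frac{25 + G}{2 + G}$ ($n{\left(G \right)} = \frac{G + 5^{2}}{2 + G} = \frac{G + 25}{2 + G} = \frac{25 + G}{2 + G}$)
$T = 15$
$f{\left(s,U \right)} = 0$
$T f{\left(-47,n{\left(D \right)} \right)} = 15 \cdot 0 = 0$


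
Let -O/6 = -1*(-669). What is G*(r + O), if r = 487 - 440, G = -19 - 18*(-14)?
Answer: -924311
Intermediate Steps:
G = 233 (G = -19 + 252 = 233)
O = -4014 (O = -(-6)*(-669) = -6*669 = -4014)
r = 47
G*(r + O) = 233*(47 - 4014) = 233*(-3967) = -924311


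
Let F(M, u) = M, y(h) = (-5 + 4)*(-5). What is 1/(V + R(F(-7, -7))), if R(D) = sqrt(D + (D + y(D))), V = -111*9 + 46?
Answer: -953/908218 - 3*I/908218 ≈ -0.0010493 - 3.3032e-6*I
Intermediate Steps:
y(h) = 5 (y(h) = -1*(-5) = 5)
V = -953 (V = -999 + 46 = -953)
R(D) = sqrt(5 + 2*D) (R(D) = sqrt(D + (D + 5)) = sqrt(D + (5 + D)) = sqrt(5 + 2*D))
1/(V + R(F(-7, -7))) = 1/(-953 + sqrt(5 + 2*(-7))) = 1/(-953 + sqrt(5 - 14)) = 1/(-953 + sqrt(-9)) = 1/(-953 + 3*I) = (-953 - 3*I)/908218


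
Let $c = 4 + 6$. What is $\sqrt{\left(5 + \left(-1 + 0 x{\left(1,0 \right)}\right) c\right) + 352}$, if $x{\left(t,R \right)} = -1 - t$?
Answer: $\sqrt{347} \approx 18.628$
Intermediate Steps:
$c = 10$
$\sqrt{\left(5 + \left(-1 + 0 x{\left(1,0 \right)}\right) c\right) + 352} = \sqrt{\left(5 + \left(-1 + 0 \left(-1 - 1\right)\right) 10\right) + 352} = \sqrt{\left(5 + \left(-1 + 0 \left(-2\right)\right) 10\right) + 352} = \sqrt{\left(5 + \left(-1 + 0\right) 10\right) + 352} = \sqrt{\left(5 - 10\right) + 352} = \sqrt{-5 + 352} = \sqrt{347}$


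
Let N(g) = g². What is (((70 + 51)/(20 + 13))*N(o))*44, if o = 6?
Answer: 5808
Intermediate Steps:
(((70 + 51)/(20 + 13))*N(o))*44 = (((70 + 51)/(20 + 13))*6²)*44 = ((121/33)*36)*44 = ((121*(1/33))*36)*44 = ((11/3)*36)*44 = 132*44 = 5808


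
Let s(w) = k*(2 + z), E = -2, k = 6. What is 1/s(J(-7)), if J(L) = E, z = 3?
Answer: 1/30 ≈ 0.033333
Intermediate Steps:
J(L) = -2
s(w) = 30 (s(w) = 6*(2 + 3) = 6*5 = 30)
1/s(J(-7)) = 1/30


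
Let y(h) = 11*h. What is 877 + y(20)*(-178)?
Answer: -38283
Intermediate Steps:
877 + y(20)*(-178) = 877 + (11*20)*(-178) = 877 + 220*(-178) = 877 - 39160 = -38283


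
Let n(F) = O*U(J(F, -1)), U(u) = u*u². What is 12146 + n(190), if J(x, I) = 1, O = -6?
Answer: 12140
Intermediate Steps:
U(u) = u³
n(F) = -6 (n(F) = -6*1³ = -6*1 = -6)
12146 + n(190) = 12146 - 6 = 12140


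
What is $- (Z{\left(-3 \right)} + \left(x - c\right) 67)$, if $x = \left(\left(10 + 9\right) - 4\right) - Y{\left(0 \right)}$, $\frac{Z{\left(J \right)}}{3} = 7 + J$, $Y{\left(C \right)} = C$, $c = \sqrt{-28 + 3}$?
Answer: $-1017 + 335 i \approx -1017.0 + 335.0 i$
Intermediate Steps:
$c = 5 i$ ($c = \sqrt{-25} = 5 i \approx 5.0 i$)
$Z{\left(J \right)} = 21 + 3 J$ ($Z{\left(J \right)} = 3 \left(7 + J\right) = 21 + 3 J$)
$x = 15$ ($x = \left(\left(10 + 9\right) - 4\right) - 0 = \left(19 - 4\right) + 0 = 15 + 0 = 15$)
$- (Z{\left(-3 \right)} + \left(x - c\right) 67) = - (\left(21 + 3 \left(-3\right)\right) + \left(15 - 5 i\right) 67) = - (\left(21 - 9\right) + \left(15 - 5 i\right) 67) = - (12 + \left(1005 - 335 i\right)) = - (1017 - 335 i) = -1017 + 335 i$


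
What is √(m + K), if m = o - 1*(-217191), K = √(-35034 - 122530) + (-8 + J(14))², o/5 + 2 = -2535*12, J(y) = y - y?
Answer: √(65145 + 2*I*√39391) ≈ 255.24 + 0.7776*I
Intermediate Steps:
J(y) = 0
o = -152110 (o = -10 + 5*(-2535*12) = -10 + 5*(-30420) = -10 - 152100 = -152110)
K = 64 + 2*I*√39391 (K = √(-35034 - 122530) + (-8 + 0)² = √(-157564) + (-8)² = 2*I*√39391 + 64 = 64 + 2*I*√39391 ≈ 64.0 + 396.94*I)
m = 65081 (m = -152110 - 1*(-217191) = -152110 + 217191 = 65081)
√(m + K) = √(65081 + (64 + 2*I*√39391)) = √(65145 + 2*I*√39391)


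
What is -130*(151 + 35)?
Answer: -24180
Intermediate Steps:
-130*(151 + 35) = -130*186 = -24180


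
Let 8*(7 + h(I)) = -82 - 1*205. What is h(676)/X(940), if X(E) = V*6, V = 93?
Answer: -343/4464 ≈ -0.076837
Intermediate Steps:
h(I) = -343/8 (h(I) = -7 + (-82 - 1*205)/8 = -7 + (-82 - 205)/8 = -7 + (1/8)*(-287) = -7 - 287/8 = -343/8)
X(E) = 558 (X(E) = 93*6 = 558)
h(676)/X(940) = -343/8/558 = -343/8*1/558 = -343/4464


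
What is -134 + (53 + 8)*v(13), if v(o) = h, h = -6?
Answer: -500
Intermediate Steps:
v(o) = -6
-134 + (53 + 8)*v(13) = -134 + (53 + 8)*(-6) = -134 + 61*(-6) = -134 - 366 = -500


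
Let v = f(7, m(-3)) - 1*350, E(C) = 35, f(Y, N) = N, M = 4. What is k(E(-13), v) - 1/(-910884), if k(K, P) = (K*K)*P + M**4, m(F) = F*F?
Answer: -380265832595/910884 ≈ -4.1747e+5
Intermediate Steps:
m(F) = F**2
v = -341 (v = (-3)**2 - 1*350 = 9 - 350 = -341)
k(K, P) = 256 + P*K**2 (k(K, P) = (K*K)*P + 4**4 = K**2*P + 256 = P*K**2 + 256 = 256 + P*K**2)
k(E(-13), v) - 1/(-910884) = (256 - 341*35**2) - 1/(-910884) = (256 - 341*1225) - 1*(-1/910884) = (256 - 417725) + 1/910884 = -417469 + 1/910884 = -380265832595/910884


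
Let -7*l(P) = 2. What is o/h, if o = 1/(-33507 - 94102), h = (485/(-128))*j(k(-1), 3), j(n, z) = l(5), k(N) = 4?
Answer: -448/61890365 ≈ -7.2386e-6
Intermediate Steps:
l(P) = -2/7 (l(P) = -1/7*2 = -2/7)
j(n, z) = -2/7
h = 485/448 (h = (485/(-128))*(-2/7) = (485*(-1/128))*(-2/7) = -485/128*(-2/7) = 485/448 ≈ 1.0826)
o = -1/127609 (o = 1/(-127609) = -1/127609 ≈ -7.8364e-6)
o/h = -1/(127609*485/448) = -1/127609*448/485 = -448/61890365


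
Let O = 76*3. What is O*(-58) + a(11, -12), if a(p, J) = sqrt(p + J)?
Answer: -13224 + I ≈ -13224.0 + 1.0*I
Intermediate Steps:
a(p, J) = sqrt(J + p)
O = 228
O*(-58) + a(11, -12) = 228*(-58) + sqrt(-12 + 11) = -13224 + sqrt(-1) = -13224 + I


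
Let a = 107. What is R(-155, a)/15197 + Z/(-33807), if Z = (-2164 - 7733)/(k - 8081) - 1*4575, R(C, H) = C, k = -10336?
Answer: 56371826501/450571886583 ≈ 0.12511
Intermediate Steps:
Z = -28082626/6139 (Z = (-2164 - 7733)/(-10336 - 8081) - 1*4575 = -9897/(-18417) - 4575 = -9897*(-1/18417) - 4575 = 3299/6139 - 4575 = -28082626/6139 ≈ -4574.5)
R(-155, a)/15197 + Z/(-33807) = -155/15197 - 28082626/6139/(-33807) = -155*1/15197 - 28082626/6139*(-1/33807) = -155/15197 + 28082626/207541173 = 56371826501/450571886583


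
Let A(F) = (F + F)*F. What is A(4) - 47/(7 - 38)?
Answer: 1039/31 ≈ 33.516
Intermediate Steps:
A(F) = 2*F² (A(F) = (2*F)*F = 2*F²)
A(4) - 47/(7 - 38) = 2*4² - 47/(7 - 38) = 2*16 - 47/(-31) = 32 - 1/31*(-47) = 32 + 47/31 = 1039/31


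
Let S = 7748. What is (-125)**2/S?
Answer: 15625/7748 ≈ 2.0166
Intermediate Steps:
(-125)**2/S = (-125)**2/7748 = 15625*(1/7748) = 15625/7748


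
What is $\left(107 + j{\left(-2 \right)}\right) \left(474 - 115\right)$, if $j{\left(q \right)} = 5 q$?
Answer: $34823$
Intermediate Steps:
$\left(107 + j{\left(-2 \right)}\right) \left(474 - 115\right) = \left(107 + 5 \left(-2\right)\right) \left(474 - 115\right) = \left(107 - 10\right) 359 = 97 \cdot 359 = 34823$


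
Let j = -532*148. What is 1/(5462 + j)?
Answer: -1/73274 ≈ -1.3647e-5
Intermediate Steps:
j = -78736
1/(5462 + j) = 1/(5462 - 78736) = 1/(-73274) = -1/73274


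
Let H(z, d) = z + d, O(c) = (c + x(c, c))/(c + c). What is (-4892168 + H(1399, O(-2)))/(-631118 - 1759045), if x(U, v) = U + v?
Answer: 9781535/4780326 ≈ 2.0462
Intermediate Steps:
O(c) = 3/2 (O(c) = (c + (c + c))/(c + c) = (c + 2*c)/((2*c)) = (3*c)*(1/(2*c)) = 3/2)
H(z, d) = d + z
(-4892168 + H(1399, O(-2)))/(-631118 - 1759045) = (-4892168 + (3/2 + 1399))/(-631118 - 1759045) = (-4892168 + 2801/2)/(-2390163) = -9781535/2*(-1/2390163) = 9781535/4780326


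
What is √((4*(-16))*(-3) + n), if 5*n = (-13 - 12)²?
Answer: √317 ≈ 17.805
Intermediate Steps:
n = 125 (n = (-13 - 12)²/5 = (⅕)*(-25)² = (⅕)*625 = 125)
√((4*(-16))*(-3) + n) = √((4*(-16))*(-3) + 125) = √(-64*(-3) + 125) = √(192 + 125) = √317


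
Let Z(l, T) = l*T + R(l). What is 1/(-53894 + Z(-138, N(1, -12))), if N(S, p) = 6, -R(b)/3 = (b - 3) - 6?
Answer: -1/54281 ≈ -1.8423e-5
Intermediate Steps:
R(b) = 27 - 3*b (R(b) = -3*((b - 3) - 6) = -3*((-3 + b) - 6) = -3*(-9 + b) = 27 - 3*b)
Z(l, T) = 27 - 3*l + T*l (Z(l, T) = l*T + (27 - 3*l) = T*l + (27 - 3*l) = 27 - 3*l + T*l)
1/(-53894 + Z(-138, N(1, -12))) = 1/(-53894 + (27 - 3*(-138) + 6*(-138))) = 1/(-53894 + (27 + 414 - 828)) = 1/(-53894 - 387) = 1/(-54281) = -1/54281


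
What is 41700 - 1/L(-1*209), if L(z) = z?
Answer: 8715301/209 ≈ 41700.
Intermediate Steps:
41700 - 1/L(-1*209) = 41700 - 1/((-1*209)) = 41700 - 1/(-209) = 41700 - 1*(-1/209) = 41700 + 1/209 = 8715301/209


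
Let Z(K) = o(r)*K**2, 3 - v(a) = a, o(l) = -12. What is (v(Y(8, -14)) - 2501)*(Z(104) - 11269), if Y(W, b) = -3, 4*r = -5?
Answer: 351947195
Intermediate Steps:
r = -5/4 (r = (1/4)*(-5) = -5/4 ≈ -1.2500)
v(a) = 3 - a
Z(K) = -12*K**2
(v(Y(8, -14)) - 2501)*(Z(104) - 11269) = ((3 - 1*(-3)) - 2501)*(-12*104**2 - 11269) = ((3 + 3) - 2501)*(-12*10816 - 11269) = (6 - 2501)*(-129792 - 11269) = -2495*(-141061) = 351947195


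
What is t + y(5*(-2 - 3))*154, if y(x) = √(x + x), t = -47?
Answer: -47 + 770*I*√2 ≈ -47.0 + 1088.9*I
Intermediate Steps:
y(x) = √2*√x (y(x) = √(2*x) = √2*√x)
t + y(5*(-2 - 3))*154 = -47 + (√2*√(5*(-2 - 3)))*154 = -47 + (√2*√(5*(-5)))*154 = -47 + (√2*√(-25))*154 = -47 + (√2*(5*I))*154 = -47 + (5*I*√2)*154 = -47 + 770*I*√2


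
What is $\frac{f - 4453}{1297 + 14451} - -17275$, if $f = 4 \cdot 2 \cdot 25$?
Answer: $\frac{272042447}{15748} \approx 17275.0$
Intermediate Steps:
$f = 200$ ($f = 8 \cdot 25 = 200$)
$\frac{f - 4453}{1297 + 14451} - -17275 = \frac{200 - 4453}{1297 + 14451} - -17275 = - \frac{4253}{15748} + 17275 = \frac{272042447}{15748}$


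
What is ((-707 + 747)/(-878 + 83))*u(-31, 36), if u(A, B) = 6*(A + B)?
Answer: -80/53 ≈ -1.5094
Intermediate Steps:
u(A, B) = 6*A + 6*B
((-707 + 747)/(-878 + 83))*u(-31, 36) = ((-707 + 747)/(-878 + 83))*(6*(-31) + 6*36) = (40/(-795))*(-186 + 216) = (40*(-1/795))*30 = -8/159*30 = -80/53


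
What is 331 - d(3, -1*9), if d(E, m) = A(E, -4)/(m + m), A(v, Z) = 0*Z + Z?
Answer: 2977/9 ≈ 330.78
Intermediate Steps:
A(v, Z) = Z (A(v, Z) = 0 + Z = Z)
d(E, m) = -2/m (d(E, m) = -4/(m + m) = -4/(2*m) = (1/(2*m))*(-4) = -2/m)
331 - d(3, -1*9) = 331 - (-2)/((-1*9)) = 331 - (-2)/(-9) = 331 - (-2)*(-1)/9 = 331 - 1*2/9 = 331 - 2/9 = 2977/9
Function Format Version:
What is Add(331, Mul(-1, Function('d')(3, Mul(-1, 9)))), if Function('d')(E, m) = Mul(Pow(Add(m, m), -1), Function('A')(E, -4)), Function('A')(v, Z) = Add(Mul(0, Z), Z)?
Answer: Rational(2977, 9) ≈ 330.78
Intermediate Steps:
Function('A')(v, Z) = Z (Function('A')(v, Z) = Add(0, Z) = Z)
Function('d')(E, m) = Mul(-2, Pow(m, -1)) (Function('d')(E, m) = Mul(Pow(Add(m, m), -1), -4) = Mul(Pow(Mul(2, m), -1), -4) = Mul(Mul(Rational(1, 2), Pow(m, -1)), -4) = Mul(-2, Pow(m, -1)))
Add(331, Mul(-1, Function('d')(3, Mul(-1, 9)))) = Add(331, Mul(-1, Mul(-2, Pow(Mul(-1, 9), -1)))) = Add(331, Mul(-1, Mul(-2, Pow(-9, -1)))) = Add(331, Mul(-1, Mul(-2, Rational(-1, 9)))) = Add(331, Mul(-1, Rational(2, 9))) = Add(331, Rational(-2, 9)) = Rational(2977, 9)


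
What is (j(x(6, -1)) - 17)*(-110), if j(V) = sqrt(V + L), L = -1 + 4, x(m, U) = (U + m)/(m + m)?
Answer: 1870 - 55*sqrt(123)/3 ≈ 1666.7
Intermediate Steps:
x(m, U) = (U + m)/(2*m) (x(m, U) = (U + m)/((2*m)) = (U + m)*(1/(2*m)) = (U + m)/(2*m))
L = 3
j(V) = sqrt(3 + V) (j(V) = sqrt(V + 3) = sqrt(3 + V))
(j(x(6, -1)) - 17)*(-110) = (sqrt(3 + (1/2)*(-1 + 6)/6) - 17)*(-110) = (sqrt(3 + (1/2)*(1/6)*5) - 17)*(-110) = (sqrt(3 + 5/12) - 17)*(-110) = (sqrt(41/12) - 17)*(-110) = (sqrt(123)/6 - 17)*(-110) = (-17 + sqrt(123)/6)*(-110) = 1870 - 55*sqrt(123)/3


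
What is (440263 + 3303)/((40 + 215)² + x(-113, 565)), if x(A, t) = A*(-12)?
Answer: 443566/66381 ≈ 6.6821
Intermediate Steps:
x(A, t) = -12*A
(440263 + 3303)/((40 + 215)² + x(-113, 565)) = (440263 + 3303)/((40 + 215)² - 12*(-113)) = 443566/(255² + 1356) = 443566/(65025 + 1356) = 443566/66381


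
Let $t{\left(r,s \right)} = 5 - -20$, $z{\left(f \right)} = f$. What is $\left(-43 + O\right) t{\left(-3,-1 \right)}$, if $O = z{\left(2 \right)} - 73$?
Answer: $-2850$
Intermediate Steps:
$t{\left(r,s \right)} = 25$ ($t{\left(r,s \right)} = 5 + 20 = 25$)
$O = -71$ ($O = 2 - 73 = -71$)
$\left(-43 + O\right) t{\left(-3,-1 \right)} = \left(-43 - 71\right) 25 = \left(-114\right) 25 = -2850$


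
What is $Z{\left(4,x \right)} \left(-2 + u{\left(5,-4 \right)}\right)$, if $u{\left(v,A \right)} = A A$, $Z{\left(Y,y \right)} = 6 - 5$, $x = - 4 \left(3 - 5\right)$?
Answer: $14$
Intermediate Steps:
$x = 8$ ($x = \left(-4\right) \left(-2\right) = 8$)
$Z{\left(Y,y \right)} = 1$
$u{\left(v,A \right)} = A^{2}$
$Z{\left(4,x \right)} \left(-2 + u{\left(5,-4 \right)}\right) = 1 \left(-2 + \left(-4\right)^{2}\right) = 1 \left(-2 + 16\right) = 1 \cdot 14 = 14$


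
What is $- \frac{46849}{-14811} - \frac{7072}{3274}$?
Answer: $\frac{24320117}{24245607} \approx 1.0031$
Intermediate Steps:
$- \frac{46849}{-14811} - \frac{7072}{3274} = \left(-46849\right) \left(- \frac{1}{14811}\right) - \frac{3536}{1637} = \frac{46849}{14811} - \frac{3536}{1637} = \frac{24320117}{24245607}$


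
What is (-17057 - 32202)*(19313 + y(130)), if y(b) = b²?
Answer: -1783816167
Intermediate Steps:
(-17057 - 32202)*(19313 + y(130)) = (-17057 - 32202)*(19313 + 130²) = -49259*(19313 + 16900) = -49259*36213 = -1783816167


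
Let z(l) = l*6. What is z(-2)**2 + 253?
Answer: 397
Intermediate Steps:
z(l) = 6*l
z(-2)**2 + 253 = (6*(-2))**2 + 253 = (-12)**2 + 253 = 144 + 253 = 397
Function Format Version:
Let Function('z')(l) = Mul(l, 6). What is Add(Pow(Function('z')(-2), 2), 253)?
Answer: 397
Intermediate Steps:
Function('z')(l) = Mul(6, l)
Add(Pow(Function('z')(-2), 2), 253) = Add(Pow(Mul(6, -2), 2), 253) = Add(Pow(-12, 2), 253) = Add(144, 253) = 397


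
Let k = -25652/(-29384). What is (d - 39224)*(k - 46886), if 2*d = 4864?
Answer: 6335916158628/3673 ≈ 1.7250e+9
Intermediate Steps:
d = 2432 (d = (1/2)*4864 = 2432)
k = 6413/7346 (k = -25652*(-1/29384) = 6413/7346 ≈ 0.87299)
(d - 39224)*(k - 46886) = (2432 - 39224)*(6413/7346 - 46886) = -36792*(-344418143/7346) = 6335916158628/3673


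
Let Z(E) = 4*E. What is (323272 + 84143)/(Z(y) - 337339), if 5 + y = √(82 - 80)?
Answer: -137445116985/113811094849 - 1629660*√2/113811094849 ≈ -1.2077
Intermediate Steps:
y = -5 + √2 (y = -5 + √(82 - 80) = -5 + √2 ≈ -3.5858)
(323272 + 84143)/(Z(y) - 337339) = (323272 + 84143)/(4*(-5 + √2) - 337339) = 407415/((-20 + 4*√2) - 337339) = 407415/(-337359 + 4*√2)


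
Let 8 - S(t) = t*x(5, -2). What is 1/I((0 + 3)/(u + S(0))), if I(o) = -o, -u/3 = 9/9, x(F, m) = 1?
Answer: -5/3 ≈ -1.6667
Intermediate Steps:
S(t) = 8 - t
u = -3 (u = -27/9 = -3*1 = -3)
1/I((0 + 3)/(u + S(0))) = 1/(-(0 + 3)/(-3 + (8 - 1*0))) = 1/(-3/(-3 + (8 + 0))) = 1/(-3/(-3 + 8)) = 1/(-3/5) = 1/(-1*⅗) = 1/(-⅗) = -5/3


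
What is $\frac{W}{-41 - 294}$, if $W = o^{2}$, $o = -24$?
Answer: $- \frac{576}{335} \approx -1.7194$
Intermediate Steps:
$W = 576$ ($W = \left(-24\right)^{2} = 576$)
$\frac{W}{-41 - 294} = \frac{576}{-41 - 294} = \frac{576}{-335} = 576 \left(- \frac{1}{335}\right) = - \frac{576}{335}$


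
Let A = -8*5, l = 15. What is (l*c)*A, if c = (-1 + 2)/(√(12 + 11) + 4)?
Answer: 2400/7 - 600*√23/7 ≈ -68.214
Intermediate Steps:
A = -40
c = 1/(4 + √23) (c = 1/(√23 + 4) = 1/(4 + √23) ≈ 0.11369)
(l*c)*A = (15*(-4/7 + √23/7))*(-40) = (-60/7 + 15*√23/7)*(-40) = 2400/7 - 600*√23/7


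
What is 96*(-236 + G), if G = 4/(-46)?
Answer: -521280/23 ≈ -22664.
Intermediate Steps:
G = -2/23 (G = 4*(-1/46) = -2/23 ≈ -0.086957)
96*(-236 + G) = 96*(-236 - 2/23) = 96*(-5430/23) = -521280/23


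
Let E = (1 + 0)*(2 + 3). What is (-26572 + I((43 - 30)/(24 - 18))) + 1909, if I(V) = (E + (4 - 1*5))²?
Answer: -24647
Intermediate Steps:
E = 5 (E = 1*5 = 5)
I(V) = 16 (I(V) = (5 + (4 - 1*5))² = (5 + (4 - 5))² = (5 - 1)² = 4² = 16)
(-26572 + I((43 - 30)/(24 - 18))) + 1909 = (-26572 + 16) + 1909 = -26556 + 1909 = -24647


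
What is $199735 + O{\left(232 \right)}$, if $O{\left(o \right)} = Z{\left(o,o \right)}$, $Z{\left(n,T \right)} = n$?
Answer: $199967$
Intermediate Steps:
$O{\left(o \right)} = o$
$199735 + O{\left(232 \right)} = 199735 + 232 = 199967$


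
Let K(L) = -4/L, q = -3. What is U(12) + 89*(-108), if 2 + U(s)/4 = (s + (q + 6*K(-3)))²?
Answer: -8464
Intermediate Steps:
U(s) = -8 + 4*(5 + s)² (U(s) = -8 + 4*(s + (-3 + 6*(-4/(-3))))² = -8 + 4*(s + (-3 + 6*(-4*(-⅓))))² = -8 + 4*(s + (-3 + 6*(4/3)))² = -8 + 4*(s + (-3 + 8))² = -8 + 4*(s + 5)² = -8 + 4*(5 + s)²)
U(12) + 89*(-108) = (-8 + 4*(5 + 12)²) + 89*(-108) = (-8 + 4*17²) - 9612 = (-8 + 4*289) - 9612 = (-8 + 1156) - 9612 = 1148 - 9612 = -8464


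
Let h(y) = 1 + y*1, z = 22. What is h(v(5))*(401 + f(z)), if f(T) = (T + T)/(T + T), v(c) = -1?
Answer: 0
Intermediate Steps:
f(T) = 1 (f(T) = (2*T)/((2*T)) = (2*T)*(1/(2*T)) = 1)
h(y) = 1 + y
h(v(5))*(401 + f(z)) = (1 - 1)*(401 + 1) = 0*402 = 0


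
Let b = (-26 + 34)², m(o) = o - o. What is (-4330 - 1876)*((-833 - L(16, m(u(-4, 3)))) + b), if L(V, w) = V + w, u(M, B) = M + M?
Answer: 4871710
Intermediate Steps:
u(M, B) = 2*M
m(o) = 0
b = 64 (b = 8² = 64)
(-4330 - 1876)*((-833 - L(16, m(u(-4, 3)))) + b) = (-4330 - 1876)*((-833 - (16 + 0)) + 64) = -6206*((-833 - 1*16) + 64) = -6206*((-833 - 16) + 64) = -6206*(-849 + 64) = -6206*(-785) = 4871710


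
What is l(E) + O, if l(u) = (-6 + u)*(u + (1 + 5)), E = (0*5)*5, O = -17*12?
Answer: -240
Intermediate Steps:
O = -204
E = 0 (E = 0*5 = 0)
l(u) = (-6 + u)*(6 + u) (l(u) = (-6 + u)*(u + 6) = (-6 + u)*(6 + u))
l(E) + O = (-36 + 0²) - 204 = (-36 + 0) - 204 = -36 - 204 = -240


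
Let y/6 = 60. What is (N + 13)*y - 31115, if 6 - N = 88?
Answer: -55955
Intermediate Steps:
N = -82 (N = 6 - 1*88 = 6 - 88 = -82)
y = 360 (y = 6*60 = 360)
(N + 13)*y - 31115 = (-82 + 13)*360 - 31115 = -69*360 - 31115 = -24840 - 31115 = -55955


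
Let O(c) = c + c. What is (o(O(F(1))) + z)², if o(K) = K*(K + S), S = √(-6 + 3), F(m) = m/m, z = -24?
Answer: 388 - 80*I*√3 ≈ 388.0 - 138.56*I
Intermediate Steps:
F(m) = 1
S = I*√3 (S = √(-3) = I*√3 ≈ 1.732*I)
O(c) = 2*c
o(K) = K*(K + I*√3)
(o(O(F(1))) + z)² = ((2*1)*(2*1 + I*√3) - 24)² = (2*(2 + I*√3) - 24)² = ((4 + 2*I*√3) - 24)² = (-20 + 2*I*√3)²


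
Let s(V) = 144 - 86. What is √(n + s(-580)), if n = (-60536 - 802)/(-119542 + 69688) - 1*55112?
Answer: I*√3800814644067/8309 ≈ 234.63*I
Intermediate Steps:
s(V) = 58
n = -457915385/8309 (n = -61338/(-49854) - 55112 = -61338*(-1/49854) - 55112 = 10223/8309 - 55112 = -457915385/8309 ≈ -55111.)
√(n + s(-580)) = √(-457915385/8309 + 58) = √(-457433463/8309) = I*√3800814644067/8309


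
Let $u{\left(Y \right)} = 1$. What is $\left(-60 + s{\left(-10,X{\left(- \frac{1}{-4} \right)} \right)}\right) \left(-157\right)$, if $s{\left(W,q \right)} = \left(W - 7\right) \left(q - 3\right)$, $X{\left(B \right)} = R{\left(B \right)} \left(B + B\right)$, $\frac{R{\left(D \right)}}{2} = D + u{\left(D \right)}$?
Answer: $\frac{18997}{4} \approx 4749.3$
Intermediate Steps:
$R{\left(D \right)} = 2 + 2 D$ ($R{\left(D \right)} = 2 \left(D + 1\right) = 2 \left(1 + D\right) = 2 + 2 D$)
$X{\left(B \right)} = 2 B \left(2 + 2 B\right)$ ($X{\left(B \right)} = \left(2 + 2 B\right) \left(B + B\right) = \left(2 + 2 B\right) 2 B = 2 B \left(2 + 2 B\right)$)
$s{\left(W,q \right)} = \left(-7 + W\right) \left(-3 + q\right)$
$\left(-60 + s{\left(-10,X{\left(- \frac{1}{-4} \right)} \right)}\right) \left(-157\right) = \left(-60 - \left(-51 + 17 \cdot 4 \left(- \frac{1}{-4}\right) \left(1 - \frac{1}{-4}\right)\right)\right) \left(-157\right) = \left(-60 + \left(21 - 7 \cdot 4 \left(\left(-1\right) \left(- \frac{1}{4}\right)\right) \left(1 - - \frac{1}{4}\right) + 30 - 10 \cdot 4 \left(\left(-1\right) \left(- \frac{1}{4}\right)\right) \left(1 - - \frac{1}{4}\right)\right)\right) \left(-157\right) = \left(-60 + \left(21 - 7 \cdot 4 \cdot \frac{1}{4} \left(1 + \frac{1}{4}\right) + 30 - 10 \cdot 4 \cdot \frac{1}{4} \left(1 + \frac{1}{4}\right)\right)\right) \left(-157\right) = \left(-60 + \left(21 - 7 \cdot 4 \cdot \frac{1}{4} \cdot \frac{5}{4} + 30 - 10 \cdot 4 \cdot \frac{1}{4} \cdot \frac{5}{4}\right)\right) \left(-157\right) = \left(-60 + \left(21 - \frac{35}{4} + 30 - \frac{25}{2}\right)\right) \left(-157\right) = \left(-60 + \frac{119}{4}\right) \left(-157\right) = \left(- \frac{121}{4}\right) \left(-157\right) = \frac{18997}{4}$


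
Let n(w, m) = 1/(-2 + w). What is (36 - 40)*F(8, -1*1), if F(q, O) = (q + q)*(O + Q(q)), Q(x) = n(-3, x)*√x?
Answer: 64 + 128*√2/5 ≈ 100.20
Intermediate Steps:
Q(x) = -√x/5 (Q(x) = √x/(-2 - 3) = √x/(-5) = -√x/5)
F(q, O) = 2*q*(O - √q/5) (F(q, O) = (q + q)*(O - √q/5) = (2*q)*(O - √q/5) = 2*q*(O - √q/5))
(36 - 40)*F(8, -1*1) = (36 - 40)*((⅖)*8*(-√8 + 5*(-1*1))) = -8*8*(-2*√2 + 5*(-1))/5 = -8*8*(-2*√2 - 5)/5 = -8*8*(-5 - 2*√2)/5 = -4*(-16 - 32*√2/5) = 64 + 128*√2/5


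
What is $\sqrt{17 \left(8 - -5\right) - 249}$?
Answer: $2 i \sqrt{7} \approx 5.2915 i$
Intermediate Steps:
$\sqrt{17 \left(8 - -5\right) - 249} = \sqrt{17 \left(8 + 5\right) - 249} = \sqrt{17 \cdot 13 - 249} = \sqrt{221 - 249} = \sqrt{-28} = 2 i \sqrt{7}$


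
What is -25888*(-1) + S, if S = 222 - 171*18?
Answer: 23032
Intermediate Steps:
S = -2856 (S = 222 - 3078 = -2856)
-25888*(-1) + S = -25888*(-1) - 2856 = 25888 - 2856 = 23032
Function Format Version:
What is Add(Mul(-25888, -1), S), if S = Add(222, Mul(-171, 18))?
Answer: 23032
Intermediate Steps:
S = -2856 (S = Add(222, -3078) = -2856)
Add(Mul(-25888, -1), S) = Add(Mul(-25888, -1), -2856) = Add(25888, -2856) = 23032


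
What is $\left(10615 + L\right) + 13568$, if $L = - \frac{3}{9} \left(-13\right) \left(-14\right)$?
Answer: $\frac{72367}{3} \approx 24122.0$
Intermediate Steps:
$L = - \frac{182}{3}$ ($L = \left(-3\right) \frac{1}{9} \left(-13\right) \left(-14\right) = \left(- \frac{1}{3}\right) \left(-13\right) \left(-14\right) = \frac{13}{3} \left(-14\right) = - \frac{182}{3} \approx -60.667$)
$\left(10615 + L\right) + 13568 = \left(10615 - \frac{182}{3}\right) + 13568 = \frac{31663}{3} + 13568 = \frac{72367}{3}$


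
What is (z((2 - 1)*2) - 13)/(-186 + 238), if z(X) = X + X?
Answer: -9/52 ≈ -0.17308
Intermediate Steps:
z(X) = 2*X
(z((2 - 1)*2) - 13)/(-186 + 238) = (2*((2 - 1)*2) - 13)/(-186 + 238) = (2*(1*2) - 13)/52 = (2*2 - 13)*(1/52) = (4 - 13)*(1/52) = -9*1/52 = -9/52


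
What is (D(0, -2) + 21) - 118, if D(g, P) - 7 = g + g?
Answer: -90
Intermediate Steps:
D(g, P) = 7 + 2*g (D(g, P) = 7 + (g + g) = 7 + 2*g)
(D(0, -2) + 21) - 118 = ((7 + 2*0) + 21) - 118 = ((7 + 0) + 21) - 118 = (7 + 21) - 118 = 28 - 118 = -90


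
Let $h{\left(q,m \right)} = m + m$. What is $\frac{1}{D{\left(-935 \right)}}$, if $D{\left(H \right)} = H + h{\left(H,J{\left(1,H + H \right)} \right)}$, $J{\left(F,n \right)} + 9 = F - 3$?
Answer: $- \frac{1}{957} \approx -0.0010449$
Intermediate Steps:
$J{\left(F,n \right)} = -12 + F$ ($J{\left(F,n \right)} = -9 + \left(F - 3\right) = -9 + \left(-3 + F\right) = -12 + F$)
$h{\left(q,m \right)} = 2 m$
$D{\left(H \right)} = -22 + H$ ($D{\left(H \right)} = H + 2 \left(-12 + 1\right) = H + 2 \left(-11\right) = H - 22 = -22 + H$)
$\frac{1}{D{\left(-935 \right)}} = \frac{1}{-22 - 935} = \frac{1}{-957} = - \frac{1}{957}$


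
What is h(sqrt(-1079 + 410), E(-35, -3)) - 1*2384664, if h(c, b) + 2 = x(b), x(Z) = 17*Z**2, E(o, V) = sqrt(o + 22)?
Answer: -2384887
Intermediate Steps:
E(o, V) = sqrt(22 + o)
h(c, b) = -2 + 17*b**2
h(sqrt(-1079 + 410), E(-35, -3)) - 1*2384664 = (-2 + 17*(sqrt(22 - 35))**2) - 1*2384664 = (-2 + 17*(sqrt(-13))**2) - 2384664 = (-2 + 17*(I*sqrt(13))**2) - 2384664 = (-2 + 17*(-13)) - 2384664 = (-2 - 221) - 2384664 = -223 - 2384664 = -2384887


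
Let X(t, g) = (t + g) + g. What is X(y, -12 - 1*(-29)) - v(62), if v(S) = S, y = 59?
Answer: 31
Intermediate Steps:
X(t, g) = t + 2*g (X(t, g) = (g + t) + g = t + 2*g)
X(y, -12 - 1*(-29)) - v(62) = (59 + 2*(-12 - 1*(-29))) - 1*62 = (59 + 2*(-12 + 29)) - 62 = (59 + 2*17) - 62 = (59 + 34) - 62 = 93 - 62 = 31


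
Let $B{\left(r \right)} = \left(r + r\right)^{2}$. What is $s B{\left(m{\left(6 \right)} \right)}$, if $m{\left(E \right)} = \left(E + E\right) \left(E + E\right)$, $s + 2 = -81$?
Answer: $-6884352$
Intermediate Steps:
$s = -83$ ($s = -2 - 81 = -83$)
$m{\left(E \right)} = 4 E^{2}$ ($m{\left(E \right)} = 2 E 2 E = 4 E^{2}$)
$B{\left(r \right)} = 4 r^{2}$ ($B{\left(r \right)} = \left(2 r\right)^{2} = 4 r^{2}$)
$s B{\left(m{\left(6 \right)} \right)} = - 83 \cdot 4 \left(4 \cdot 6^{2}\right)^{2} = - 83 \cdot 4 \left(4 \cdot 36\right)^{2} = - 83 \cdot 4 \cdot 144^{2} = - 83 \cdot 4 \cdot 20736 = \left(-83\right) 82944 = -6884352$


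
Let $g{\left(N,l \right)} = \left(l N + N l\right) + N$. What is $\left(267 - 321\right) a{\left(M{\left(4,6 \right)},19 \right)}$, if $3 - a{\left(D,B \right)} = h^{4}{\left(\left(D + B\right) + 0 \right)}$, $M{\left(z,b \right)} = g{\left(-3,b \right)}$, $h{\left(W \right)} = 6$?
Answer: $69822$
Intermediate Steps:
$g{\left(N,l \right)} = N + 2 N l$ ($g{\left(N,l \right)} = \left(N l + N l\right) + N = 2 N l + N = N + 2 N l$)
$M{\left(z,b \right)} = -3 - 6 b$ ($M{\left(z,b \right)} = - 3 \left(1 + 2 b\right) = -3 - 6 b$)
$a{\left(D,B \right)} = -1293$ ($a{\left(D,B \right)} = 3 - 6^{4} = 3 - 1296 = -1293$)
$\left(267 - 321\right) a{\left(M{\left(4,6 \right)},19 \right)} = \left(267 - 321\right) \left(-1293\right) = \left(-54\right) \left(-1293\right) = 69822$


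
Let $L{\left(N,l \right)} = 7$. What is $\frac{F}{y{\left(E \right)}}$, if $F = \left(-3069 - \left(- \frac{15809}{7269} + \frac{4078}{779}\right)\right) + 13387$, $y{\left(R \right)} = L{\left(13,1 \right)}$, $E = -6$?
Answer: $\frac{58408873447}{39637857} \approx 1473.6$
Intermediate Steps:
$y{\left(R \right)} = 7$
$F = \frac{58408873447}{5662551}$ ($F = \left(-3069 - \frac{17327771}{5662551}\right) + 13387 = - \frac{17395696790}{5662551} + 13387 = \frac{58408873447}{5662551} \approx 10315.0$)
$\frac{F}{y{\left(E \right)}} = \frac{58408873447}{5662551 \cdot 7} = \frac{58408873447}{5662551} \cdot \frac{1}{7} = \frac{58408873447}{39637857}$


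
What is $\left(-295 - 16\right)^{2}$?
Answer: $96721$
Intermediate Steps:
$\left(-295 - 16\right)^{2} = \left(-311\right)^{2} = 96721$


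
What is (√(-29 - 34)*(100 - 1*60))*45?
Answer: 5400*I*√7 ≈ 14287.0*I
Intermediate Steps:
(√(-29 - 34)*(100 - 1*60))*45 = (√(-63)*(100 - 60))*45 = ((3*I*√7)*40)*45 = (120*I*√7)*45 = 5400*I*√7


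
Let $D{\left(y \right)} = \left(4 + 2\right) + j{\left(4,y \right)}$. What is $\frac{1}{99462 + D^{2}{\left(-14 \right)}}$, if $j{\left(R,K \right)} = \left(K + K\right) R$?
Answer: $\frac{1}{110698} \approx 9.0336 \cdot 10^{-6}$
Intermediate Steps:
$j{\left(R,K \right)} = 2 K R$
$D{\left(y \right)} = 6 + 8 y$ ($D{\left(y \right)} = \left(4 + 2\right) + 2 y 4 = 6 + 8 y$)
$\frac{1}{99462 + D^{2}{\left(-14 \right)}} = \frac{1}{99462 + \left(6 + 8 \left(-14\right)\right)^{2}} = \frac{1}{99462 + \left(6 - 112\right)^{2}} = \frac{1}{99462 + \left(-106\right)^{2}} = \frac{1}{99462 + 11236} = \frac{1}{110698}$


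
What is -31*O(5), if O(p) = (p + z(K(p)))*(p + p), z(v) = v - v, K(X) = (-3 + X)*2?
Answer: -1550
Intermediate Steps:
K(X) = -6 + 2*X
z(v) = 0
O(p) = 2*p**2 (O(p) = (p + 0)*(p + p) = p*(2*p) = 2*p**2)
-31*O(5) = -62*5**2 = -62*25 = -31*50 = -1550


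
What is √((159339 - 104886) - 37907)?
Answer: √16546 ≈ 128.63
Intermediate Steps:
√((159339 - 104886) - 37907) = √(54453 - 37907) = √16546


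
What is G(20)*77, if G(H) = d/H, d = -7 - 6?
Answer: -1001/20 ≈ -50.050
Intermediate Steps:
d = -13
G(H) = -13/H
G(20)*77 = -13/20*77 = -1001/20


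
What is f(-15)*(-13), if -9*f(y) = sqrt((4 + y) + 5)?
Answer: 13*I*sqrt(6)/9 ≈ 3.5382*I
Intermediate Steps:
f(y) = -sqrt(9 + y)/9 (f(y) = -sqrt((4 + y) + 5)/9 = -sqrt(9 + y)/9)
f(-15)*(-13) = -sqrt(9 - 15)/9*(-13) = -I*sqrt(6)/9*(-13) = 13*I*sqrt(6)/9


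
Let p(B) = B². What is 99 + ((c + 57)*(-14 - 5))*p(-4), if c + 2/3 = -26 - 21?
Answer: -8215/3 ≈ -2738.3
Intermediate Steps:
c = -143/3 (c = -⅔ + (-26 - 21) = -⅔ - 47 = -143/3 ≈ -47.667)
99 + ((c + 57)*(-14 - 5))*p(-4) = 99 + ((-143/3 + 57)*(-14 - 5))*(-4)² = 99 + ((28/3)*(-19))*16 = 99 - 532/3*16 = 99 - 8512/3 = -8215/3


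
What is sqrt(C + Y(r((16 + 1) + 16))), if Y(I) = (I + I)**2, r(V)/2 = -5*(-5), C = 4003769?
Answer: sqrt(4013769) ≈ 2003.4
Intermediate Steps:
r(V) = 50 (r(V) = 2*(-5*(-5)) = 2*25 = 50)
Y(I) = 4*I**2 (Y(I) = (2*I)**2 = 4*I**2)
sqrt(C + Y(r((16 + 1) + 16))) = sqrt(4003769 + 4*50**2) = sqrt(4003769 + 4*2500) = sqrt(4003769 + 10000) = sqrt(4013769)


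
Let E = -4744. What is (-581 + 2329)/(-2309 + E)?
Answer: -1748/7053 ≈ -0.24784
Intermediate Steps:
(-581 + 2329)/(-2309 + E) = (-581 + 2329)/(-2309 - 4744) = 1748/(-7053) = 1748*(-1/7053) = -1748/7053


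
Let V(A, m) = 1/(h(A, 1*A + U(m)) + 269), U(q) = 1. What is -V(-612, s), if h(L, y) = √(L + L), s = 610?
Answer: I/(-269*I + 6*√34) ≈ -0.0036556 + 0.00047545*I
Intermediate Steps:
h(L, y) = √2*√L (h(L, y) = √(2*L) = √2*√L)
V(A, m) = 1/(269 + √2*√A) (V(A, m) = 1/(√2*√A + 269) = 1/(269 + √2*√A))
-V(-612, s) = -1/(269 + √2*√(-612)) = -1/(269 + √2*(6*I*√17)) = -1/(269 + 6*I*√34)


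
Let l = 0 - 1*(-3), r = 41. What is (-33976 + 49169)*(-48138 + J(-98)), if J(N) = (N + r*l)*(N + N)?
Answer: -805806334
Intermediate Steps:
l = 3 (l = 0 + 3 = 3)
J(N) = 2*N*(123 + N) (J(N) = (N + 41*3)*(N + N) = (N + 123)*(2*N) = (123 + N)*(2*N) = 2*N*(123 + N))
(-33976 + 49169)*(-48138 + J(-98)) = (-33976 + 49169)*(-48138 + 2*(-98)*(123 - 98)) = 15193*(-48138 + 2*(-98)*25) = 15193*(-48138 - 4900) = 15193*(-53038) = -805806334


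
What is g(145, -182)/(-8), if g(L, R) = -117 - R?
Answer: -65/8 ≈ -8.1250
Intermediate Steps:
g(145, -182)/(-8) = (-117 - 1*(-182))/(-8) = (-117 + 182)*(-1/8) = 65*(-1/8) = -65/8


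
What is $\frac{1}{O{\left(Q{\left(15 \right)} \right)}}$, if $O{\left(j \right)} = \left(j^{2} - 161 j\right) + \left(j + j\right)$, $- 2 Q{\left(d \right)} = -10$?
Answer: $- \frac{1}{770} \approx -0.0012987$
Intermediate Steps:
$Q{\left(d \right)} = 5$ ($Q{\left(d \right)} = \left(- \frac{1}{2}\right) \left(-10\right) = 5$)
$O{\left(j \right)} = j^{2} - 159 j$ ($O{\left(j \right)} = \left(j^{2} - 161 j\right) + 2 j = j^{2} - 159 j$)
$\frac{1}{O{\left(Q{\left(15 \right)} \right)}} = \frac{1}{5 \left(-159 + 5\right)} = \frac{1}{5 \left(-154\right)} = \frac{1}{-770} = - \frac{1}{770}$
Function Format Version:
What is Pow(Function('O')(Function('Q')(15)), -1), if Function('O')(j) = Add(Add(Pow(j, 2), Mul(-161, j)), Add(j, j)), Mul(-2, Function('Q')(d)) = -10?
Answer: Rational(-1, 770) ≈ -0.0012987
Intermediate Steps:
Function('Q')(d) = 5 (Function('Q')(d) = Mul(Rational(-1, 2), -10) = 5)
Function('O')(j) = Add(Pow(j, 2), Mul(-159, j)) (Function('O')(j) = Add(Add(Pow(j, 2), Mul(-161, j)), Mul(2, j)) = Add(Pow(j, 2), Mul(-159, j)))
Pow(Function('O')(Function('Q')(15)), -1) = Pow(Mul(5, Add(-159, 5)), -1) = Pow(Mul(5, -154), -1) = Pow(-770, -1) = Rational(-1, 770)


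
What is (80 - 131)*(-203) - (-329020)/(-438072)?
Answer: 1133757599/109518 ≈ 10352.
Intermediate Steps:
(80 - 131)*(-203) - (-329020)/(-438072) = -51*(-203) - (-329020)*(-1)/438072 = 10353 - 1*82255/109518 = 10353 - 82255/109518 = 1133757599/109518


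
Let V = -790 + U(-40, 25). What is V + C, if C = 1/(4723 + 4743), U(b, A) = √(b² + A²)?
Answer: -7478139/9466 + 5*√89 ≈ -742.83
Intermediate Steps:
U(b, A) = √(A² + b²)
C = 1/9466 ≈ 0.00010564
V = -790 + 5*√89 (V = -790 + √(25² + (-40)²) = -790 + √(625 + 1600) = -790 + √2225 = -790 + 5*√89 ≈ -742.83)
V + C = (-790 + 5*√89) + 1/9466 = -7478139/9466 + 5*√89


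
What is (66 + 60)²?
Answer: 15876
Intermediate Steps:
(66 + 60)² = 126² = 15876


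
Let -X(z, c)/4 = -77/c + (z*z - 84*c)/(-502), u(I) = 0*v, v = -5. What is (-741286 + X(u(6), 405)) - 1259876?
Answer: -203455602002/101655 ≈ -2.0014e+6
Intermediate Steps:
u(I) = 0 (u(I) = 0*(-5) = 0)
X(z, c) = 308/c - 168*c/251 + 2*z²/251 (X(z, c) = -4*(-77/c + (z*z - 84*c)/(-502)) = -4*(-77/c + (z² - 84*c)*(-1/502)) = -4*(-77/c + (-z²/502 + 42*c/251)) = -4*(-77/c - z²/502 + 42*c/251) = 308/c - 168*c/251 + 2*z²/251)
(-741286 + X(u(6), 405)) - 1259876 = (-741286 + (2/251)*(38654 - 1*405*(-1*0² + 84*405))/405) - 1259876 = (-741286 + (2/251)*(1/405)*(38654 - 1*405*(-1*0 + 34020))) - 1259876 = (-741286 + (2/251)*(1/405)*(38654 - 1*405*(0 + 34020))) - 1259876 = (-741286 + (2/251)*(1/405)*(38654 - 1*405*34020)) - 1259876 = (-741286 + (2/251)*(1/405)*(38654 - 13778100)) - 1259876 = (-741286 + (2/251)*(1/405)*(-13739446)) - 1259876 = (-741286 - 27478892/101655) - 1259876 = -75382907222/101655 - 1259876 = -203455602002/101655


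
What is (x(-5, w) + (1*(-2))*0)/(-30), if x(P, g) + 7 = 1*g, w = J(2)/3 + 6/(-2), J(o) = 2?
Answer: 14/45 ≈ 0.31111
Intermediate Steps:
w = -7/3 (w = 2/3 + 6/(-2) = 2*(1/3) + 6*(-1/2) = 2/3 - 3 = -7/3 ≈ -2.3333)
x(P, g) = -7 + g (x(P, g) = -7 + 1*g = -7 + g)
(x(-5, w) + (1*(-2))*0)/(-30) = ((-7 - 7/3) + (1*(-2))*0)/(-30) = (-28/3 - 2*0)*(-1/30) = (-28/3 + 0)*(-1/30) = -28/3*(-1/30) = 14/45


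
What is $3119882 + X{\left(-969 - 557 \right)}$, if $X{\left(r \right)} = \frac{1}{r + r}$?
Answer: $\frac{9521879863}{3052} \approx 3.1199 \cdot 10^{6}$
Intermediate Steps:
$X{\left(r \right)} = \frac{1}{2 r}$
$3119882 + X{\left(-969 - 557 \right)} = 3119882 + \frac{1}{2 \left(-969 - 557\right)} = 3119882 + \frac{1}{2 \left(-1526\right)} = 3119882 + \frac{1}{2} \left(- \frac{1}{1526}\right) = 3119882 - \frac{1}{3052} = \frac{9521879863}{3052}$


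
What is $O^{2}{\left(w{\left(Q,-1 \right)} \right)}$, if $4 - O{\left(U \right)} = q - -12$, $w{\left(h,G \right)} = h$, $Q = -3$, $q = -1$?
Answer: $49$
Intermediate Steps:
$O{\left(U \right)} = -7$ ($O{\left(U \right)} = 4 - \left(-1 - -12\right) = 4 - \left(-1 + 12\right) = 4 - 11 = -7$)
$O^{2}{\left(w{\left(Q,-1 \right)} \right)} = \left(-7\right)^{2} = 49$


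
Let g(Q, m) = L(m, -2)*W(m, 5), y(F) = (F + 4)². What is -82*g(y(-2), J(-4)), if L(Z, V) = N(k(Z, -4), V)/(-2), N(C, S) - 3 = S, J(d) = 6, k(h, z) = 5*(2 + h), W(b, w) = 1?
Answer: 41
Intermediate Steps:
k(h, z) = 10 + 5*h
N(C, S) = 3 + S
y(F) = (4 + F)²
L(Z, V) = -3/2 - V/2 (L(Z, V) = (3 + V)/(-2) = (3 + V)*(-½) = -3/2 - V/2)
g(Q, m) = -½ (g(Q, m) = (-3/2 - ½*(-2))*1 = (-3/2 + 1)*1 = -½*1 = -½)
-82*g(y(-2), J(-4)) = -82*(-½) = 41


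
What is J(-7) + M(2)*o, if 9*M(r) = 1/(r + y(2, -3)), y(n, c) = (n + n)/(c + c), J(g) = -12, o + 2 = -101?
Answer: -247/12 ≈ -20.583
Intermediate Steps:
o = -103 (o = -2 - 101 = -103)
y(n, c) = n/c (y(n, c) = (2*n)/((2*c)) = (2*n)*(1/(2*c)) = n/c)
M(r) = 1/(9*(-⅔ + r)) (M(r) = 1/(9*(r + 2/(-3))) = 1/(9*(r + 2*(-⅓))) = 1/(9*(r - ⅔)) = 1/(9*(-⅔ + r)))
J(-7) + M(2)*o = -12 + (1/(3*(-2 + 3*2)))*(-103) = -12 + (1/(3*(-2 + 6)))*(-103) = -12 + ((⅓)/4)*(-103) = -12 + ((⅓)*(¼))*(-103) = -12 + (1/12)*(-103) = -12 - 103/12 = -247/12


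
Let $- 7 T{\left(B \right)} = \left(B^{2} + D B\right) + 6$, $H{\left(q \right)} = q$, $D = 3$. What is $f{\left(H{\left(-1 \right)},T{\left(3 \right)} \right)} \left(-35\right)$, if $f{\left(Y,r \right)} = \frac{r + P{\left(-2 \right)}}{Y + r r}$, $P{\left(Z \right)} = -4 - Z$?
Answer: $\frac{9310}{527} \approx 17.666$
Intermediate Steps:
$T{\left(B \right)} = - \frac{6}{7} - \frac{3 B}{7} - \frac{B^{2}}{7}$ ($T{\left(B \right)} = - \frac{\left(B^{2} + 3 B\right) + 6}{7} = - \frac{6 + B^{2} + 3 B}{7} = - \frac{6}{7} - \frac{3 B}{7} - \frac{B^{2}}{7}$)
$f{\left(Y,r \right)} = \frac{-2 + r}{Y + r^{2}}$ ($f{\left(Y,r \right)} = \frac{r - 2}{Y + r r} = \frac{r + \left(-4 + 2\right)}{Y + r^{2}} = \frac{r - 2}{Y + r^{2}} = \frac{-2 + r}{Y + r^{2}}$)
$f{\left(H{\left(-1 \right)},T{\left(3 \right)} \right)} \left(-35\right) = \frac{-2 - \left(\frac{15}{7} + \frac{9}{7}\right)}{-1 + \left(- \frac{6}{7} - \frac{9}{7} - \frac{3^{2}}{7}\right)^{2}} \left(-35\right) = \frac{-2 - \frac{24}{7}}{-1 + \left(- \frac{6}{7} - \frac{9}{7} - \frac{9}{7}\right)^{2}} \left(-35\right) = \frac{-2 - \frac{24}{7}}{-1 + \left(- \frac{24}{7}\right)^{2}} \left(-35\right) = \frac{1}{-1 + \frac{576}{49}} \left(- \frac{38}{7}\right) \left(-35\right) = \frac{1}{\frac{527}{49}} \left(- \frac{38}{7}\right) \left(-35\right) = \frac{49}{527} \left(- \frac{38}{7}\right) \left(-35\right) = \left(- \frac{266}{527}\right) \left(-35\right) = \frac{9310}{527}$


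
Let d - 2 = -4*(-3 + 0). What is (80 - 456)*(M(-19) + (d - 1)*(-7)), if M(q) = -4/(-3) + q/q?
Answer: 100016/3 ≈ 33339.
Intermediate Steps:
M(q) = 7/3 (M(q) = -4*(-1/3) + 1 = 4/3 + 1 = 7/3)
d = 14 (d = 2 - 4*(-3 + 0) = 2 - 4*(-3) = 2 + 12 = 14)
(80 - 456)*(M(-19) + (d - 1)*(-7)) = (80 - 456)*(7/3 + (14 - 1)*(-7)) = -376*(7/3 + 13*(-7)) = -376*(7/3 - 91) = -376*(-266/3) = 100016/3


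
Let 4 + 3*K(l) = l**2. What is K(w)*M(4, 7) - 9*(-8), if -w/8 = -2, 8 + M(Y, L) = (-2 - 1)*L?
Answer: -2364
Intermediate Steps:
M(Y, L) = -8 - 3*L (M(Y, L) = -8 + (-2 - 1)*L = -8 - 3*L)
w = 16 (w = -8*(-2) = 16)
K(l) = -4/3 + l**2/3
K(w)*M(4, 7) - 9*(-8) = (-4/3 + (1/3)*16**2)*(-8 - 3*7) - 9*(-8) = (-4/3 + (1/3)*256)*(-8 - 21) + 72 = (-4/3 + 256/3)*(-29) + 72 = 84*(-29) + 72 = -2436 + 72 = -2364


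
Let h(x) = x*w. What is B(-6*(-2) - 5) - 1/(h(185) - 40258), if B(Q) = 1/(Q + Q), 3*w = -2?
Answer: 60593/848008 ≈ 0.071453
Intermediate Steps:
w = -⅔ (w = (⅓)*(-2) = -⅔ ≈ -0.66667)
B(Q) = 1/(2*Q)
h(x) = -2*x/3 (h(x) = x*(-⅔) = -2*x/3)
B(-6*(-2) - 5) - 1/(h(185) - 40258) = 1/(2*(-6*(-2) - 5)) - 1/(-⅔*185 - 40258) = 1/(2*(12 - 5)) - 1/(-370/3 - 40258) = (½)/7 - 1/(-121144/3) = (½)*(⅐) - 1*(-3/121144) = 1/14 + 3/121144 = 60593/848008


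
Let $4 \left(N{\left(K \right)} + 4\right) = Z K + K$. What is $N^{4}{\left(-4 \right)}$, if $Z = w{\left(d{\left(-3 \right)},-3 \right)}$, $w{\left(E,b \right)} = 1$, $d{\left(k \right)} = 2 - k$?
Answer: $1296$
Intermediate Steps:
$Z = 1$
$N{\left(K \right)} = -4 + \frac{K}{2}$ ($N{\left(K \right)} = -4 + \frac{1 K + K}{4} = -4 + \frac{K + K}{4} = -4 + \frac{2 K}{4} = -4 + \frac{K}{2}$)
$N^{4}{\left(-4 \right)} = \left(-4 + \frac{1}{2} \left(-4\right)\right)^{4} = \left(-4 - 2\right)^{4} = \left(-6\right)^{4} = 1296$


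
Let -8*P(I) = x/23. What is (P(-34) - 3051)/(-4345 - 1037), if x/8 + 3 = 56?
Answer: 2701/4761 ≈ 0.56732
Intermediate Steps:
x = 424 (x = -24 + 8*56 = -24 + 448 = 424)
P(I) = -53/23
(P(-34) - 3051)/(-4345 - 1037) = (-53/23 - 3051)/(-4345 - 1037) = -70226/23/(-5382) = -70226/23*(-1/5382) = 2701/4761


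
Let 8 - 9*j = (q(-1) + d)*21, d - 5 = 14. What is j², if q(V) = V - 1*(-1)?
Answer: 152881/81 ≈ 1887.4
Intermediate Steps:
d = 19 (d = 5 + 14 = 19)
q(V) = 1 + V (q(V) = V + 1 = 1 + V)
j = -391/9 (j = 8/9 - ((1 - 1) + 19)*21/9 = 8/9 - (0 + 19)*21/9 = 8/9 - 19*21/9 = 8/9 - ⅑*399 = 8/9 - 133/3 = -391/9 ≈ -43.444)
j² = (-391/9)² = 152881/81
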